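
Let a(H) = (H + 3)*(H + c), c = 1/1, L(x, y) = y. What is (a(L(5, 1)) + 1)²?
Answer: 81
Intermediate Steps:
c = 1
a(H) = (1 + H)*(3 + H) (a(H) = (H + 3)*(H + 1) = (3 + H)*(1 + H) = (1 + H)*(3 + H))
(a(L(5, 1)) + 1)² = ((3 + 1² + 4*1) + 1)² = ((3 + 1 + 4) + 1)² = (8 + 1)² = 9² = 81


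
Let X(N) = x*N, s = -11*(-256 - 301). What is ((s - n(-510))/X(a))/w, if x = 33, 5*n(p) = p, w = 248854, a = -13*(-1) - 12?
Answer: 6229/8212182 ≈ 0.00075851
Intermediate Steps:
a = 1 (a = 13 - 12 = 1)
n(p) = p/5
s = 6127 (s = -11*(-557) = 6127)
X(N) = 33*N
((s - n(-510))/X(a))/w = ((6127 - (-510)/5)/((33*1)))/248854 = ((6127 - 1*(-102))/33)*(1/248854) = ((6127 + 102)*(1/33))*(1/248854) = (6229*(1/33))*(1/248854) = (6229/33)*(1/248854) = 6229/8212182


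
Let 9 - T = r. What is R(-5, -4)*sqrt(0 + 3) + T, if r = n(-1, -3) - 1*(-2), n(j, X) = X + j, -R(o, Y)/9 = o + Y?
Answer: 11 + 81*sqrt(3) ≈ 151.30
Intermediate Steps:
R(o, Y) = -9*Y - 9*o (R(o, Y) = -9*(o + Y) = -9*(Y + o) = -9*Y - 9*o)
r = -2 (r = (-3 - 1) - 1*(-2) = -4 + 2 = -2)
T = 11 (T = 9 - 1*(-2) = 9 + 2 = 11)
R(-5, -4)*sqrt(0 + 3) + T = (-9*(-4) - 9*(-5))*sqrt(0 + 3) + 11 = (36 + 45)*sqrt(3) + 11 = 81*sqrt(3) + 11 = 11 + 81*sqrt(3)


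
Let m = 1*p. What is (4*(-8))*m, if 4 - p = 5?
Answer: 32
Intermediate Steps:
p = -1 (p = 4 - 1*5 = 4 - 5 = -1)
m = -1 (m = 1*(-1) = -1)
(4*(-8))*m = (4*(-8))*(-1) = -32*(-1) = 32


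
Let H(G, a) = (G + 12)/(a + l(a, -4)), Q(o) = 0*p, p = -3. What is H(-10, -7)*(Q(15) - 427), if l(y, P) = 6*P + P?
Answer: 122/5 ≈ 24.400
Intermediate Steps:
Q(o) = 0 (Q(o) = 0*(-3) = 0)
l(y, P) = 7*P
H(G, a) = (12 + G)/(-28 + a) (H(G, a) = (G + 12)/(a + 7*(-4)) = (12 + G)/(a - 28) = (12 + G)/(-28 + a))
H(-10, -7)*(Q(15) - 427) = ((12 - 10)/(-28 - 7))*(0 - 427) = (2/(-35))*(-427) = -1/35*2*(-427) = -2/35*(-427) = 122/5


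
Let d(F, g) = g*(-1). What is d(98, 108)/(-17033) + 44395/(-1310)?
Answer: -151207711/4462646 ≈ -33.883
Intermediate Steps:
d(F, g) = -g
d(98, 108)/(-17033) + 44395/(-1310) = -1*108/(-17033) + 44395/(-1310) = -108*(-1/17033) + 44395*(-1/1310) = 108/17033 - 8879/262 = -151207711/4462646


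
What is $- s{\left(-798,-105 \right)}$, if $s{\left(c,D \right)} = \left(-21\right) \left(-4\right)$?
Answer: $-84$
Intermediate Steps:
$s{\left(c,D \right)} = 84$
$- s{\left(-798,-105 \right)} = \left(-1\right) 84 = -84$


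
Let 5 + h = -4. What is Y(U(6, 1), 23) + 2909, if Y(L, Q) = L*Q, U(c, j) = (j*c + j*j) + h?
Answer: 2863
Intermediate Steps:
h = -9 (h = -5 - 4 = -9)
U(c, j) = -9 + j² + c*j (U(c, j) = (j*c + j*j) - 9 = (c*j + j²) - 9 = (j² + c*j) - 9 = -9 + j² + c*j)
Y(U(6, 1), 23) + 2909 = (-9 + 1² + 6*1)*23 + 2909 = (-9 + 1 + 6)*23 + 2909 = -2*23 + 2909 = -46 + 2909 = 2863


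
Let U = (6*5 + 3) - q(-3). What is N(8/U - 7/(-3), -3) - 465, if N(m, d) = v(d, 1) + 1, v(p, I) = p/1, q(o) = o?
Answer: -467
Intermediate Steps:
U = 36 (U = (6*5 + 3) - 1*(-3) = (30 + 3) + 3 = 33 + 3 = 36)
v(p, I) = p (v(p, I) = p*1 = p)
N(m, d) = 1 + d (N(m, d) = d + 1 = 1 + d)
N(8/U - 7/(-3), -3) - 465 = (1 - 3) - 465 = -2 - 465 = -467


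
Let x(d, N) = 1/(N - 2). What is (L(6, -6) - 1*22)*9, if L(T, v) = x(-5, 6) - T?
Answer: -999/4 ≈ -249.75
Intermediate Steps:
x(d, N) = 1/(-2 + N)
L(T, v) = ¼ - T (L(T, v) = 1/(-2 + 6) - T = 1/4 - T = ¼ - T)
(L(6, -6) - 1*22)*9 = ((¼ - 1*6) - 1*22)*9 = ((¼ - 6) - 22)*9 = (-23/4 - 22)*9 = -111/4*9 = -999/4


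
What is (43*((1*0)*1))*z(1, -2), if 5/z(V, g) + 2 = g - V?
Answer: 0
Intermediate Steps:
z(V, g) = 5/(-2 + g - V) (z(V, g) = 5/(-2 + (g - V)) = 5/(-2 + g - V))
(43*((1*0)*1))*z(1, -2) = (43*((1*0)*1))*(5/(-2 - 2 - 1*1)) = (43*(0*1))*(5/(-2 - 2 - 1)) = (43*0)*(5/(-5)) = 0*(5*(-⅕)) = 0*(-1) = 0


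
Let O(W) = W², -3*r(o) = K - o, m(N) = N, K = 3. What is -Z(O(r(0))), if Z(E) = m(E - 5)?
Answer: 4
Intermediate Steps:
r(o) = -1 + o/3 (r(o) = -(3 - o)/3 = -1 + o/3)
Z(E) = -5 + E (Z(E) = E - 5 = -5 + E)
-Z(O(r(0))) = -(-5 + (-1 + (⅓)*0)²) = -(-5 + (-1 + 0)²) = -(-5 + (-1)²) = -(-5 + 1) = -1*(-4) = 4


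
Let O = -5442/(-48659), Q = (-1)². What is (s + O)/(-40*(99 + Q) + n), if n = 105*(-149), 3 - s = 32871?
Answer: 319863714/191181211 ≈ 1.6731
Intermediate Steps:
s = -32868 (s = 3 - 1*32871 = 3 - 32871 = -32868)
n = -15645
Q = 1
O = 5442/48659 (O = -5442*(-1/48659) = 5442/48659 ≈ 0.11184)
(s + O)/(-40*(99 + Q) + n) = (-32868 + 5442/48659)/(-40*(99 + 1) - 15645) = -1599318570/(48659*(-40*100 - 15645)) = -1599318570/(48659*(-4000 - 15645)) = -1599318570/48659/(-19645) = -1599318570/48659*(-1/19645) = 319863714/191181211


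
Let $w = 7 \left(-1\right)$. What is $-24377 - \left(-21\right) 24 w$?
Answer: $-27905$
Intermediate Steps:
$w = -7$
$-24377 - \left(-21\right) 24 w = -24377 - \left(-21\right) 24 \left(-7\right) = -24377 - \left(-504\right) \left(-7\right) = -24377 - 3528 = -27905$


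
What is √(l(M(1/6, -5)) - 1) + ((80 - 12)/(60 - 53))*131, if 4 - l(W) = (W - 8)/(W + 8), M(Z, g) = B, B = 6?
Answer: 8908/7 + √154/7 ≈ 1274.3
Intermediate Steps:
M(Z, g) = 6
l(W) = 4 - (-8 + W)/(8 + W) (l(W) = 4 - (W - 8)/(W + 8) = 4 - (-8 + W)/(8 + W))
√(l(M(1/6, -5)) - 1) + ((80 - 12)/(60 - 53))*131 = √((40 + 3*6)/(8 + 6) - 1) + ((80 - 12)/(60 - 53))*131 = √((40 + 18)/14 - 1) + (68/7)*131 = √((1/14)*58 - 1) + (68*(⅐))*131 = √(29/7 - 1) + (68/7)*131 = √(22/7) + 8908/7 = √154/7 + 8908/7 = 8908/7 + √154/7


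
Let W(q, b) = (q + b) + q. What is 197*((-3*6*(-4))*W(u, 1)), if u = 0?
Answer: 14184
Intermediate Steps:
W(q, b) = b + 2*q (W(q, b) = (b + q) + q = b + 2*q)
197*((-3*6*(-4))*W(u, 1)) = 197*((-3*6*(-4))*(1 + 2*0)) = 197*((-18*(-4))*(1 + 0)) = 197*(72*1) = 197*72 = 14184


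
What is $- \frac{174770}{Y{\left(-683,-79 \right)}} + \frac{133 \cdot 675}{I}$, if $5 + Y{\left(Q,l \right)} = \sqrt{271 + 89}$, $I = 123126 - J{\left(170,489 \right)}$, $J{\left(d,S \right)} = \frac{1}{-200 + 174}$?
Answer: $- \frac{559330793240}{214485559} - \frac{209724 \sqrt{10}}{67} \approx -12506.0$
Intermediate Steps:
$J{\left(d,S \right)} = - \frac{1}{26}$ ($J{\left(d,S \right)} = \frac{1}{-26} = - \frac{1}{26}$)
$I = \frac{3201277}{26}$ ($I = 123126 - - \frac{1}{26} = 123126 + \frac{1}{26} = \frac{3201277}{26} \approx 1.2313 \cdot 10^{5}$)
$Y{\left(Q,l \right)} = -5 + 6 \sqrt{10}$ ($Y{\left(Q,l \right)} = -5 + \sqrt{271 + 89} = -5 + \sqrt{360} = -5 + 6 \sqrt{10}$)
$- \frac{174770}{Y{\left(-683,-79 \right)}} + \frac{133 \cdot 675}{I} = - \frac{174770}{-5 + 6 \sqrt{10}} + \frac{133 \cdot 675}{\frac{3201277}{26}} = - \frac{174770}{-5 + 6 \sqrt{10}} + 89775 \cdot \frac{26}{3201277} = - \frac{174770}{-5 + 6 \sqrt{10}} + \frac{2334150}{3201277} = \frac{2334150}{3201277} - \frac{174770}{-5 + 6 \sqrt{10}}$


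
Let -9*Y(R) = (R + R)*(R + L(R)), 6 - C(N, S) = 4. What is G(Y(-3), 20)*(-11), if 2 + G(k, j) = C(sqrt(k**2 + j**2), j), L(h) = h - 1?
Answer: 0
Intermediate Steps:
L(h) = -1 + h
C(N, S) = 2 (C(N, S) = 6 - 1*4 = 6 - 4 = 2)
Y(R) = -2*R*(-1 + 2*R)/9 (Y(R) = -(R + R)*(R + (-1 + R))/9 = -2*R*(-1 + 2*R)/9)
G(k, j) = 0 (G(k, j) = -2 + 2 = 0)
G(Y(-3), 20)*(-11) = 0*(-11) = 0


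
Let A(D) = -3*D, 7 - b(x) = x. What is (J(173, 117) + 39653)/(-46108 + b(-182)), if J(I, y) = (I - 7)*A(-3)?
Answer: -41147/45919 ≈ -0.89608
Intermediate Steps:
b(x) = 7 - x
J(I, y) = -63 + 9*I (J(I, y) = (I - 7)*(-3*(-3)) = (-7 + I)*9 = -63 + 9*I)
(J(173, 117) + 39653)/(-46108 + b(-182)) = ((-63 + 9*173) + 39653)/(-46108 + (7 - 1*(-182))) = ((-63 + 1557) + 39653)/(-46108 + (7 + 182)) = (1494 + 39653)/(-46108 + 189) = 41147/(-45919) = 41147*(-1/45919) = -41147/45919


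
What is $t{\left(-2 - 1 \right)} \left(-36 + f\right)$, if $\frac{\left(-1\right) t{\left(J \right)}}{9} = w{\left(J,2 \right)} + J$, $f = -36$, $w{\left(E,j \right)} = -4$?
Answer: $-4536$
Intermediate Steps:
$t{\left(J \right)} = 36 - 9 J$ ($t{\left(J \right)} = - 9 \left(-4 + J\right) = 36 - 9 J$)
$t{\left(-2 - 1 \right)} \left(-36 + f\right) = \left(36 - 9 \left(-2 - 1\right)\right) \left(-36 - 36\right) = \left(36 - 9 \left(-2 - 1\right)\right) \left(-72\right) = \left(36 - -27\right) \left(-72\right) = \left(36 + 27\right) \left(-72\right) = 63 \left(-72\right) = -4536$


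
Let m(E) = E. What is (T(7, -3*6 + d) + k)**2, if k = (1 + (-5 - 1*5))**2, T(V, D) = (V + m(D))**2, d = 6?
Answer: 11236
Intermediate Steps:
T(V, D) = (D + V)**2 (T(V, D) = (V + D)**2 = (D + V)**2)
k = 81 (k = (1 + (-5 - 5))**2 = (1 - 10)**2 = (-9)**2 = 81)
(T(7, -3*6 + d) + k)**2 = (((-3*6 + 6) + 7)**2 + 81)**2 = (((-18 + 6) + 7)**2 + 81)**2 = ((-12 + 7)**2 + 81)**2 = ((-5)**2 + 81)**2 = (25 + 81)**2 = 106**2 = 11236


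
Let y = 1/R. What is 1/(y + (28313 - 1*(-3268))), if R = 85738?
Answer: 85738/2707691779 ≈ 3.1665e-5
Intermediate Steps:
y = 1/85738 ≈ 1.1663e-5
1/(y + (28313 - 1*(-3268))) = 1/(1/85738 + (28313 - 1*(-3268))) = 1/(1/85738 + (28313 + 3268)) = 1/(1/85738 + 31581) = 1/(2707691779/85738) = 85738/2707691779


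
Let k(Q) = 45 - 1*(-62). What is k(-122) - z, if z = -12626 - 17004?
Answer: 29737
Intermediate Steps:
k(Q) = 107 (k(Q) = 45 + 62 = 107)
z = -29630
k(-122) - z = 107 - 1*(-29630) = 107 + 29630 = 29737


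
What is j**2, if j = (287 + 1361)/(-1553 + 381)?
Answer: 169744/85849 ≈ 1.9772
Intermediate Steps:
j = -412/293 (j = 1648/(-1172) = 1648*(-1/1172) = -412/293 ≈ -1.4061)
j**2 = (-412/293)**2 = 169744/85849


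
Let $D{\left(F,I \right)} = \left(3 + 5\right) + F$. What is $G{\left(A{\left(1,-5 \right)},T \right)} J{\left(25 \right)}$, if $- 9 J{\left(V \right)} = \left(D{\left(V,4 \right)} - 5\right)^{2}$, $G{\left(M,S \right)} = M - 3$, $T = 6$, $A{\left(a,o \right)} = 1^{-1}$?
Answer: $\frac{1568}{9} \approx 174.22$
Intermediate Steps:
$A{\left(a,o \right)} = 1$
$G{\left(M,S \right)} = -3 + M$
$D{\left(F,I \right)} = 8 + F$
$J{\left(V \right)} = - \frac{\left(3 + V\right)^{2}}{9}$ ($J{\left(V \right)} = - \frac{\left(\left(8 + V\right) - 5\right)^{2}}{9} = - \frac{\left(3 + V\right)^{2}}{9}$)
$G{\left(A{\left(1,-5 \right)},T \right)} J{\left(25 \right)} = \left(-3 + 1\right) \left(- \frac{\left(3 + 25\right)^{2}}{9}\right) = - 2 \left(- \frac{28^{2}}{9}\right) = - 2 \left(\left(- \frac{1}{9}\right) 784\right) = \left(-2\right) \left(- \frac{784}{9}\right) = \frac{1568}{9}$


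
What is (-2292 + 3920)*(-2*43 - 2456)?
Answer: -4138376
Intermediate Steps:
(-2292 + 3920)*(-2*43 - 2456) = 1628*(-86 - 2456) = 1628*(-2542) = -4138376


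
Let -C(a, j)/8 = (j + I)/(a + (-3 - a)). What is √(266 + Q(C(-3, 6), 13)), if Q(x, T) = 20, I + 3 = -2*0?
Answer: √286 ≈ 16.912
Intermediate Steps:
I = -3 (I = -3 - 2*0 = -3 + 0 = -3)
C(a, j) = -8 + 8*j/3 (C(a, j) = -8*(j - 3)/(a + (-3 - a)) = -8*(-3 + j)/(-3) = -8*(-3 + j)*(-1)/3 = -8*(1 - j/3) = -8 + 8*j/3)
√(266 + Q(C(-3, 6), 13)) = √(266 + 20) = √286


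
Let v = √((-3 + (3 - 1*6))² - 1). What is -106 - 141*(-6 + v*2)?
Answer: 740 - 282*√35 ≈ -928.33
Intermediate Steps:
v = √35 (v = √((-3 + (3 - 6))² - 1) = √((-3 - 3)² - 1) = √((-6)² - 1) = √(36 - 1) = √35 ≈ 5.9161)
-106 - 141*(-6 + v*2) = -106 - 141*(-6 + √35*2) = -106 - 141*(-6 + 2*√35) = -106 + (846 - 282*√35) = 740 - 282*√35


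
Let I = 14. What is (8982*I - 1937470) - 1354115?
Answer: -3165837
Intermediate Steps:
(8982*I - 1937470) - 1354115 = (8982*14 - 1937470) - 1354115 = (125748 - 1937470) - 1354115 = -1811722 - 1354115 = -3165837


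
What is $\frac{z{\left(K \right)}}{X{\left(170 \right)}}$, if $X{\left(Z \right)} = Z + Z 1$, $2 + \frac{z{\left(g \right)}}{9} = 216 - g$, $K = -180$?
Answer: $\frac{1773}{170} \approx 10.429$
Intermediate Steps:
$z{\left(g \right)} = 1926 - 9 g$ ($z{\left(g \right)} = -18 + 9 \left(216 - g\right) = -18 - \left(-1944 + 9 g\right) = 1926 - 9 g$)
$X{\left(Z \right)} = 2 Z$ ($X{\left(Z \right)} = Z + Z = 2 Z$)
$\frac{z{\left(K \right)}}{X{\left(170 \right)}} = \frac{1926 - -1620}{2 \cdot 170} = \frac{1926 + 1620}{340} = 3546 \cdot \frac{1}{340} = \frac{1773}{170}$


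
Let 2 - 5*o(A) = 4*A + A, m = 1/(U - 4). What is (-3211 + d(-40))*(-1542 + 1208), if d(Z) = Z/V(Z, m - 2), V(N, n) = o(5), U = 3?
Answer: 24600102/23 ≈ 1.0696e+6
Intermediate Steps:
m = -1 (m = 1/(3 - 4) = 1/(-1) = -1)
o(A) = ⅖ - A (o(A) = ⅖ - (4*A + A)/5 = ⅖ - A)
V(N, n) = -23/5 (V(N, n) = ⅖ - 1*5 = ⅖ - 5 = -23/5)
d(Z) = -5*Z/23 (d(Z) = Z/(-23/5) = Z*(-5/23) = -5*Z/23)
(-3211 + d(-40))*(-1542 + 1208) = (-3211 - 5/23*(-40))*(-1542 + 1208) = (-3211 + 200/23)*(-334) = -73653/23*(-334) = 24600102/23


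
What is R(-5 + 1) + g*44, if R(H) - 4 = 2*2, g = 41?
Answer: 1812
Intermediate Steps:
R(H) = 8 (R(H) = 4 + 2*2 = 4 + 4 = 8)
R(-5 + 1) + g*44 = 8 + 41*44 = 8 + 1804 = 1812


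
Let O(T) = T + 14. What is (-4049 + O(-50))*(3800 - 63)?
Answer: -15265645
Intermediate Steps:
O(T) = 14 + T
(-4049 + O(-50))*(3800 - 63) = (-4049 + (14 - 50))*(3800 - 63) = (-4049 - 36)*3737 = -4085*3737 = -15265645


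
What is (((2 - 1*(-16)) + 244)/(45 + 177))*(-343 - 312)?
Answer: -85805/111 ≈ -773.02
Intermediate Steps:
(((2 - 1*(-16)) + 244)/(45 + 177))*(-343 - 312) = (((2 + 16) + 244)/222)*(-655) = ((18 + 244)*(1/222))*(-655) = (262*(1/222))*(-655) = (131/111)*(-655) = -85805/111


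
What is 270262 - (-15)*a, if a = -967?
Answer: 255757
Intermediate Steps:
270262 - (-15)*a = 270262 - (-15)*(-967) = 270262 - 1*14505 = 270262 - 14505 = 255757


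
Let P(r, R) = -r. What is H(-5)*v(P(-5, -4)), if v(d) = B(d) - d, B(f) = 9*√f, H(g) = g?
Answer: 25 - 45*√5 ≈ -75.623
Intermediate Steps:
v(d) = -d + 9*√d (v(d) = 9*√d - d = -d + 9*√d)
H(-5)*v(P(-5, -4)) = -5*(-(-1)*(-5) + 9*√(-1*(-5))) = -5*(-1*5 + 9*√5) = -5*(-5 + 9*√5) = 25 - 45*√5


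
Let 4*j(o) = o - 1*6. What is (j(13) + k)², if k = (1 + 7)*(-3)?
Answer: 7921/16 ≈ 495.06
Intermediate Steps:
j(o) = -3/2 + o/4 (j(o) = (o - 1*6)/4 = (o - 6)/4 = (-6 + o)/4 = -3/2 + o/4)
k = -24 (k = 8*(-3) = -24)
(j(13) + k)² = ((-3/2 + (¼)*13) - 24)² = ((-3/2 + 13/4) - 24)² = (7/4 - 24)² = (-89/4)² = 7921/16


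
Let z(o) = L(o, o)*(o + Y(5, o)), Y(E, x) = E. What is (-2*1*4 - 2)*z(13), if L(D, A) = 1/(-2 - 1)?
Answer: 60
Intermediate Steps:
L(D, A) = -1/3 (L(D, A) = 1/(-3) = -1/3)
z(o) = -5/3 - o/3 (z(o) = -(o + 5)/3 = -(5 + o)/3 = -5/3 - o/3)
(-2*1*4 - 2)*z(13) = (-2*1*4 - 2)*(-5/3 - 1/3*13) = (-2*4 - 2)*(-5/3 - 13/3) = (-8 - 2)*(-6) = -10*(-6) = 60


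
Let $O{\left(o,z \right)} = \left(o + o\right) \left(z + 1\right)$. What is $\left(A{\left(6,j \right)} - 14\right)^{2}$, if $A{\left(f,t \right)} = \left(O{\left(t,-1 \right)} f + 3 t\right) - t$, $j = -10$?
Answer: $1156$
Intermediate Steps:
$O{\left(o,z \right)} = 2 o \left(1 + z\right)$
$A{\left(f,t \right)} = 2 t$ ($A{\left(f,t \right)} = \left(2 t \left(1 - 1\right) f + 3 t\right) - t = \left(2 t 0 f + 3 t\right) - t = \left(0 f + 3 t\right) - t = \left(0 + 3 t\right) - t = 3 t - t = 2 t$)
$\left(A{\left(6,j \right)} - 14\right)^{2} = \left(2 \left(-10\right) - 14\right)^{2} = \left(-20 - 14\right)^{2} = \left(-34\right)^{2} = 1156$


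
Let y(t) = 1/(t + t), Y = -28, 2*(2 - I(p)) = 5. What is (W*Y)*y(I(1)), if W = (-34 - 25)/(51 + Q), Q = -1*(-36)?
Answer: -1652/87 ≈ -18.988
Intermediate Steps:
Q = 36
I(p) = -½ (I(p) = 2 - ½*5 = 2 - 5/2 = -½)
y(t) = 1/(2*t)
W = -59/87 (W = (-34 - 25)/(51 + 36) = -59/87 ≈ -0.67816)
(W*Y)*y(I(1)) = (-59/87*(-28))*(1/(2*(-½))) = 1652*((½)*(-2))/87 = (1652/87)*(-1) = -1652/87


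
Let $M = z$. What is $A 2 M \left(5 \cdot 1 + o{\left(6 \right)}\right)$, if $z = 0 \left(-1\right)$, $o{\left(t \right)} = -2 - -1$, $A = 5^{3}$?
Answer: $0$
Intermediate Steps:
$A = 125$
$o{\left(t \right)} = -1$ ($o{\left(t \right)} = -2 + 1 = -1$)
$z = 0$
$M = 0$
$A 2 M \left(5 \cdot 1 + o{\left(6 \right)}\right) = 125 \cdot 2 \cdot 0 \left(5 \cdot 1 - 1\right) = 250 \cdot 0 \left(5 - 1\right) = 0 \cdot 4 = 0$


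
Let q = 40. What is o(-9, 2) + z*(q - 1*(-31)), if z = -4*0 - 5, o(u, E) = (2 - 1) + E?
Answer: -352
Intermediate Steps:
o(u, E) = 1 + E
z = -5 (z = 0 - 5 = -5)
o(-9, 2) + z*(q - 1*(-31)) = (1 + 2) - 5*(40 - 1*(-31)) = 3 - 5*(40 + 31) = 3 - 5*71 = 3 - 355 = -352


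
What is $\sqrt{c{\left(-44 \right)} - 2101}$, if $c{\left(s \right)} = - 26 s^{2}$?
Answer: $i \sqrt{52437} \approx 228.99 i$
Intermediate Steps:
$\sqrt{c{\left(-44 \right)} - 2101} = \sqrt{- 26 \left(-44\right)^{2} - 2101} = \sqrt{\left(-26\right) 1936 - 2101} = \sqrt{-50336 - 2101} = \sqrt{-52437} = i \sqrt{52437}$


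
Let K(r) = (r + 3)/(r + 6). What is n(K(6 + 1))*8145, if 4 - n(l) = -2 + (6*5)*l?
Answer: -1808190/13 ≈ -1.3909e+5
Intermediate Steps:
K(r) = (3 + r)/(6 + r)
n(l) = 6 - 30*l (n(l) = 4 - (-2 + (6*5)*l) = 4 - (-2 + 30*l) = 4 + (2 - 30*l) = 6 - 30*l)
n(K(6 + 1))*8145 = (6 - 30*(3 + (6 + 1))/(6 + (6 + 1)))*8145 = (6 - 30*(3 + 7)/(6 + 7))*8145 = (6 - 30*10/13)*8145 = (6 - 300/13)*8145 = -222/13*8145 = -1808190/13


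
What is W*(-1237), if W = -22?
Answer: 27214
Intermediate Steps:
W*(-1237) = -22*(-1237) = 27214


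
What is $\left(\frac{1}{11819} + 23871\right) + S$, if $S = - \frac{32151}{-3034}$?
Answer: $\frac{856366508569}{35858846} \approx 23882.0$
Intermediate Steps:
$S = \frac{32151}{3034}$ ($S = \left(-32151\right) \left(- \frac{1}{3034}\right) = \frac{32151}{3034} \approx 10.597$)
$\left(\frac{1}{11819} + 23871\right) + S = \left(\frac{1}{11819} + 23871\right) + \frac{32151}{3034} = \frac{282131350}{11819} + \frac{32151}{3034} = \frac{856366508569}{35858846}$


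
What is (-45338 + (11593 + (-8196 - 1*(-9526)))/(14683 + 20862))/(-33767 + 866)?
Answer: 537175429/389822015 ≈ 1.3780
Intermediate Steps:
(-45338 + (11593 + (-8196 - 1*(-9526)))/(14683 + 20862))/(-33767 + 866) = (-45338 + (11593 + (-8196 + 9526))/35545)/(-32901) = (-45338 + (11593 + 1330)*(1/35545))*(-1/32901) = (-45338 + 12923*(1/35545))*(-1/32901) = (-45338 + 12923/35545)*(-1/32901) = -1611526287/35545*(-1/32901) = 537175429/389822015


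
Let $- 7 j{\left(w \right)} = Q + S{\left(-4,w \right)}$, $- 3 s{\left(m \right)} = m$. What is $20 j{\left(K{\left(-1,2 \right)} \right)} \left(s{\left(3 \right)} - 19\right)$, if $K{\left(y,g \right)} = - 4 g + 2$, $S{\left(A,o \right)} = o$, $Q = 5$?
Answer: $- \frac{400}{7} \approx -57.143$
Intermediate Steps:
$s{\left(m \right)} = - \frac{m}{3}$
$K{\left(y,g \right)} = 2 - 4 g$
$j{\left(w \right)} = - \frac{5}{7} - \frac{w}{7}$ ($j{\left(w \right)} = - \frac{5 + w}{7} = - \frac{5}{7} - \frac{w}{7}$)
$20 j{\left(K{\left(-1,2 \right)} \right)} \left(s{\left(3 \right)} - 19\right) = 20 \left(- \frac{5}{7} - \frac{2 - 8}{7}\right) \left(\left(- \frac{1}{3}\right) 3 - 19\right) = 20 \left(- \frac{5}{7} - \frac{2 - 8}{7}\right) \left(-1 - 19\right) = 20 \left(- \frac{5}{7} - - \frac{6}{7}\right) \left(-20\right) = 20 \left(- \frac{5}{7} + \frac{6}{7}\right) \left(-20\right) = 20 \cdot \frac{1}{7} \left(-20\right) = \frac{20}{7} \left(-20\right) = - \frac{400}{7}$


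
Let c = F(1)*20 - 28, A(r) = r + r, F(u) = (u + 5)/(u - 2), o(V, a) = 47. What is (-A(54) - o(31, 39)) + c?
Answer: -303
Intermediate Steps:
F(u) = (5 + u)/(-2 + u)
A(r) = 2*r
c = -148 (c = ((5 + 1)/(-2 + 1))*20 - 28 = (6/(-1))*20 - 28 = -1*6*20 - 28 = -6*20 - 28 = -120 - 28 = -148)
(-A(54) - o(31, 39)) + c = (-2*54 - 1*47) - 148 = (-1*108 - 47) - 148 = (-108 - 47) - 148 = -155 - 148 = -303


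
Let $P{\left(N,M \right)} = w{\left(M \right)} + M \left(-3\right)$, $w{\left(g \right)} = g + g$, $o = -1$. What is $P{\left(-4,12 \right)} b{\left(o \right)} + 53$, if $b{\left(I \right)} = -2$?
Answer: $77$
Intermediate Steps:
$w{\left(g \right)} = 2 g$
$P{\left(N,M \right)} = - M$ ($P{\left(N,M \right)} = 2 M + M \left(-3\right) = 2 M - 3 M = - M$)
$P{\left(-4,12 \right)} b{\left(o \right)} + 53 = \left(-1\right) 12 \left(-2\right) + 53 = \left(-12\right) \left(-2\right) + 53 = 24 + 53 = 77$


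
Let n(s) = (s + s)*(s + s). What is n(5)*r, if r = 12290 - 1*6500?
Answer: 579000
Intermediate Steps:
n(s) = 4*s² (n(s) = (2*s)*(2*s) = 4*s²)
r = 5790 (r = 12290 - 6500 = 5790)
n(5)*r = (4*5²)*5790 = (4*25)*5790 = 100*5790 = 579000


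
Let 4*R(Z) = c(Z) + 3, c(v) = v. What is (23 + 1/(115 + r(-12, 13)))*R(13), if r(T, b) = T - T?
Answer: 10584/115 ≈ 92.035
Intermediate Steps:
r(T, b) = 0
R(Z) = ¾ + Z/4 (R(Z) = (Z + 3)/4 = (3 + Z)/4 = ¾ + Z/4)
(23 + 1/(115 + r(-12, 13)))*R(13) = (23 + 1/(115 + 0))*(¾ + (¼)*13) = (23 + 1/115)*(¾ + 13/4) = (23 + 1/115)*4 = (2646/115)*4 = 10584/115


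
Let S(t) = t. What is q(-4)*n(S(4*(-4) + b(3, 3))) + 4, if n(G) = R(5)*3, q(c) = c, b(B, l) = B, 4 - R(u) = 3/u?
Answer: -184/5 ≈ -36.800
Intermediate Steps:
R(u) = 4 - 3/u
n(G) = 51/5 (n(G) = (4 - 3/5)*3 = (4 - 3*⅕)*3 = (4 - ⅗)*3 = (17/5)*3 = 51/5)
q(-4)*n(S(4*(-4) + b(3, 3))) + 4 = -4*51/5 + 4 = -204/5 + 4 = -184/5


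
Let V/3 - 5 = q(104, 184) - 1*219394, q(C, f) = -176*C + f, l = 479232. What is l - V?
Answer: 1191759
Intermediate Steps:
q(C, f) = f - 176*C
V = -712527 (V = 15 + 3*((184 - 176*104) - 1*219394) = 15 + 3*((184 - 18304) - 219394) = 15 + 3*(-18120 - 219394) = 15 + 3*(-237514) = 15 - 712542 = -712527)
l - V = 479232 - 1*(-712527) = 479232 + 712527 = 1191759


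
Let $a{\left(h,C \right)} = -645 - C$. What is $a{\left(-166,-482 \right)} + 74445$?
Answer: $74282$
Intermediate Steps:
$a{\left(-166,-482 \right)} + 74445 = \left(-645 - -482\right) + 74445 = \left(-645 + 482\right) + 74445 = -163 + 74445 = 74282$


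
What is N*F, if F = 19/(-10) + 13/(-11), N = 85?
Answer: -5763/22 ≈ -261.95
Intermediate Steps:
F = -339/110 (F = 19*(-⅒) + 13*(-1/11) = -19/10 - 13/11 = -339/110 ≈ -3.0818)
N*F = 85*(-339/110) = -5763/22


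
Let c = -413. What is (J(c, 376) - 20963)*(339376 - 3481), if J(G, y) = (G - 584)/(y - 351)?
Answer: -35273811888/5 ≈ -7.0548e+9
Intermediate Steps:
J(G, y) = (-584 + G)/(-351 + y)
(J(c, 376) - 20963)*(339376 - 3481) = ((-584 - 413)/(-351 + 376) - 20963)*(339376 - 3481) = (-997/25 - 20963)*335895 = -525072/25*335895 = -35273811888/5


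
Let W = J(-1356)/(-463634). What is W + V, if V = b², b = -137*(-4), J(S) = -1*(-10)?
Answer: 69615572363/231817 ≈ 3.0030e+5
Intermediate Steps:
J(S) = 10
b = 548
W = -5/231817 (W = 10/(-463634) = 10*(-1/463634) = -5/231817 ≈ -2.1569e-5)
V = 300304 (V = 548² = 300304)
W + V = -5/231817 + 300304 = 69615572363/231817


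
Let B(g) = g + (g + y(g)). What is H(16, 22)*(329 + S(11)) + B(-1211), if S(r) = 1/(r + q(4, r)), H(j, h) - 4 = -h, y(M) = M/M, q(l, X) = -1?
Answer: -41724/5 ≈ -8344.8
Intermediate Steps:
y(M) = 1
H(j, h) = 4 - h
S(r) = 1/(-1 + r) (S(r) = 1/(r - 1) = 1/(-1 + r))
B(g) = 1 + 2*g (B(g) = g + (g + 1) = g + (1 + g) = 1 + 2*g)
H(16, 22)*(329 + S(11)) + B(-1211) = (4 - 1*22)*(329 + 1/(-1 + 11)) + (1 + 2*(-1211)) = (4 - 22)*(329 + 1/10) + (1 - 2422) = -18*(329 + 1/10) - 2421 = -18*3291/10 - 2421 = -29619/5 - 2421 = -41724/5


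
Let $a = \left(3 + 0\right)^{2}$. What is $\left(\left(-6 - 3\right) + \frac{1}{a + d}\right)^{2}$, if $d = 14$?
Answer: $\frac{42436}{529} \approx 80.219$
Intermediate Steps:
$a = 9$ ($a = 3^{2} = 9$)
$\left(\left(-6 - 3\right) + \frac{1}{a + d}\right)^{2} = \left(\left(-6 - 3\right) + \frac{1}{9 + 14}\right)^{2} = \left(\left(-6 - 3\right) + \frac{1}{23}\right)^{2} = \left(-9 + \frac{1}{23}\right)^{2} = \left(- \frac{206}{23}\right)^{2} = \frac{42436}{529}$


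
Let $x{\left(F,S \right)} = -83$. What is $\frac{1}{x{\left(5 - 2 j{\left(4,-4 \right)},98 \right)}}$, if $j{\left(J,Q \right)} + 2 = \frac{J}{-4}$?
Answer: $- \frac{1}{83} \approx -0.012048$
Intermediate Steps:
$j{\left(J,Q \right)} = -2 - \frac{J}{4}$ ($j{\left(J,Q \right)} = -2 + \frac{J}{-4} = -2 + J \left(- \frac{1}{4}\right) = -2 - \frac{J}{4}$)
$\frac{1}{x{\left(5 - 2 j{\left(4,-4 \right)},98 \right)}} = \frac{1}{-83} = - \frac{1}{83}$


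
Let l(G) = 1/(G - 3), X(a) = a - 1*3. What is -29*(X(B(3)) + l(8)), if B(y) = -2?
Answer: 696/5 ≈ 139.20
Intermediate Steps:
X(a) = -3 + a (X(a) = a - 3 = -3 + a)
l(G) = 1/(-3 + G)
-29*(X(B(3)) + l(8)) = -29*((-3 - 2) + 1/(-3 + 8)) = -29*(-5 + 1/5) = -29*(-5 + ⅕) = -29*(-24/5) = 696/5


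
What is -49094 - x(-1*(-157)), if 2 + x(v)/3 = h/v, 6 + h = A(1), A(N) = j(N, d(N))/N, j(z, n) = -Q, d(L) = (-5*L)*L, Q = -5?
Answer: -7706813/157 ≈ -49088.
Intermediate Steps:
d(L) = -5*L²
j(z, n) = 5 (j(z, n) = -1*(-5) = 5)
A(N) = 5/N
h = -1 (h = -6 + 5/1 = -6 + 5*1 = -6 + 5 = -1)
x(v) = -6 - 3/v (x(v) = -6 + 3*(-1/v) = -6 - 3/v)
-49094 - x(-1*(-157)) = -49094 - (-6 - 3/((-1*(-157)))) = -49094 - (-6 - 3/157) = -49094 - 1*(-945/157) = -49094 + 945/157 = -7706813/157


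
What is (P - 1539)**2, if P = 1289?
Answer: 62500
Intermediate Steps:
(P - 1539)**2 = (1289 - 1539)**2 = (-250)**2 = 62500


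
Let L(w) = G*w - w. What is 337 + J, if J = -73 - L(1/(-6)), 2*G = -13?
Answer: 1051/4 ≈ 262.75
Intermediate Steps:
G = -13/2 (G = (½)*(-13) = -13/2 ≈ -6.5000)
L(w) = -15*w/2 (L(w) = -13*w/2 - w = -15*w/2)
J = -297/4 (J = -73 - (-15)/(2*(-6)) = -73 - (-15)*(-1)/(2*6) = -73 - 1*5/4 = -73 - 5/4 = -297/4 ≈ -74.250)
337 + J = 337 - 297/4 = 1051/4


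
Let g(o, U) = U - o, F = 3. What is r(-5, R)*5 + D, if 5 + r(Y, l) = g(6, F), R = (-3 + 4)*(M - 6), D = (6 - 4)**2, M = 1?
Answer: -36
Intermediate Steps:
D = 4 (D = 2**2 = 4)
R = -5 (R = (-3 + 4)*(1 - 6) = 1*(-5) = -5)
r(Y, l) = -8 (r(Y, l) = -5 + (3 - 1*6) = -5 + (3 - 6) = -5 - 3 = -8)
r(-5, R)*5 + D = -8*5 + 4 = -40 + 4 = -36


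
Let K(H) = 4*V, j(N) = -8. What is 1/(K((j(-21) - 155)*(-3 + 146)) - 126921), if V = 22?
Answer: -1/126833 ≈ -7.8844e-6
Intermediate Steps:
K(H) = 88 (K(H) = 4*22 = 88)
1/(K((j(-21) - 155)*(-3 + 146)) - 126921) = 1/(88 - 126921) = 1/(-126833) = -1/126833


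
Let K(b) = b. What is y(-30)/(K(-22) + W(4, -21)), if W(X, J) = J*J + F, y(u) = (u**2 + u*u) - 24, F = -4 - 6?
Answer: 1776/409 ≈ 4.3423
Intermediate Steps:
F = -10
y(u) = -24 + 2*u**2 (y(u) = (u**2 + u**2) - 24 = 2*u**2 - 24 = -24 + 2*u**2)
W(X, J) = -10 + J**2 (W(X, J) = J*J - 10 = J**2 - 10 = -10 + J**2)
y(-30)/(K(-22) + W(4, -21)) = (-24 + 2*(-30)**2)/(-22 + (-10 + (-21)**2)) = (-24 + 2*900)/(-22 + (-10 + 441)) = (-24 + 1800)/(-22 + 431) = 1776/409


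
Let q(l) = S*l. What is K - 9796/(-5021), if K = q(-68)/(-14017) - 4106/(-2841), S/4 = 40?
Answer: 834276372934/199947753237 ≈ 4.1725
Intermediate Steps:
S = 160 (S = 4*40 = 160)
q(l) = 160*l
K = 88463882/39822297 (K = (160*(-68))/(-14017) - 4106/(-2841) = -10880*(-1/14017) - 4106*(-1/2841) = 10880/14017 + 4106/2841 = 88463882/39822297 ≈ 2.2215)
K - 9796/(-5021) = 88463882/39822297 - 9796/(-5021) = 88463882/39822297 - 9796*(-1)/5021 = 88463882/39822297 - 1*(-9796/5021) = 88463882/39822297 + 9796/5021 = 834276372934/199947753237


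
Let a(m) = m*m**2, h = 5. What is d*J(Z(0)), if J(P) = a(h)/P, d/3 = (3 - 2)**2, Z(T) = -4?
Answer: -375/4 ≈ -93.750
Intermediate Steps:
d = 3 (d = 3*(3 - 2)**2 = 3*1**2 = 3*1 = 3)
a(m) = m**3
J(P) = 125/P (J(P) = 5**3/P = 125/P)
d*J(Z(0)) = 3*(125/(-4)) = 3*(125*(-1/4)) = 3*(-125/4) = -375/4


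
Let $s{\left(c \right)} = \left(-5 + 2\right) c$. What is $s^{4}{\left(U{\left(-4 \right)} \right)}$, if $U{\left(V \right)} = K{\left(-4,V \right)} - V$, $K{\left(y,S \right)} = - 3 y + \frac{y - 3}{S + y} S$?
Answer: $\frac{31640625}{16} \approx 1.9775 \cdot 10^{6}$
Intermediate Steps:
$K{\left(y,S \right)} = - 3 y + \frac{S \left(-3 + y\right)}{S + y}$ ($K{\left(y,S \right)} = - 3 y + \frac{-3 + y}{S + y} S = - 3 y + \frac{S \left(-3 + y\right)}{S + y}$)
$U{\left(V \right)} = - V + \frac{-48 + 5 V}{-4 + V}$ ($U{\left(V \right)} = \frac{- 3 V - 3 \left(-4\right)^{2} - 2 V \left(-4\right)}{V - 4} - V = \frac{- 3 V - 48 + 8 V}{-4 + V} - V = \frac{-48 + 5 V}{-4 + V} - V = - V + \frac{-48 + 5 V}{-4 + V}$)
$s{\left(c \right)} = - 3 c$
$s^{4}{\left(U{\left(-4 \right)} \right)} = \left(- 3 \frac{-48 - \left(-4\right)^{2} + 9 \left(-4\right)}{-4 - 4}\right)^{4} = \left(- 3 \frac{-48 - 16 - 36}{-8}\right)^{4} = \left(- 3 \left(- \frac{-48 - 16 - 36}{8}\right)\right)^{4} = \left(- 3 \left(\left(- \frac{1}{8}\right) \left(-100\right)\right)\right)^{4} = \left(\left(-3\right) \frac{25}{2}\right)^{4} = \left(- \frac{75}{2}\right)^{4} = \frac{31640625}{16}$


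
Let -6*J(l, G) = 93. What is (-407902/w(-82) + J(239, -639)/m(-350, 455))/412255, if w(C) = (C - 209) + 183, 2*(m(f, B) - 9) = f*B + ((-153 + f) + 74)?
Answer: 6512604457/710867291994 ≈ 0.0091615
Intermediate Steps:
J(l, G) = -31/2 (J(l, G) = -1/6*93 = -31/2)
m(f, B) = -61/2 + f/2 + B*f/2 (m(f, B) = 9 + (f*B + ((-153 + f) + 74))/2 = 9 + (B*f + (-79 + f))/2 = 9 + (-79 + f + B*f)/2 = 9 + (-79/2 + f/2 + B*f/2) = -61/2 + f/2 + B*f/2)
w(C) = -26 + C (w(C) = (-209 + C) + 183 = -26 + C)
(-407902/w(-82) + J(239, -639)/m(-350, 455))/412255 = (-407902/(-26 - 82) - 31/(2*(-61/2 + (1/2)*(-350) + (1/2)*455*(-350))))/412255 = (-407902/(-108) - 31/(2*(-61/2 - 175 - 79625)))*(1/412255) = (-407902*(-1/108) - 31/(2*(-159661/2)))*(1/412255) = (203951/54 - 31/2*(-2/159661))*(1/412255) = (203951/54 + 31/159661)*(1/412255) = (32563022285/8621694)*(1/412255) = 6512604457/710867291994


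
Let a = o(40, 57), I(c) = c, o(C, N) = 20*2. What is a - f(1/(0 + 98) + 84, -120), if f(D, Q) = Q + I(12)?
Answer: 148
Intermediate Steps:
o(C, N) = 40
f(D, Q) = 12 + Q (f(D, Q) = Q + 12 = 12 + Q)
a = 40
a - f(1/(0 + 98) + 84, -120) = 40 - (12 - 120) = 40 - 1*(-108) = 40 + 108 = 148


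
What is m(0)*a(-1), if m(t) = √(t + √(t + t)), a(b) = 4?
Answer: 0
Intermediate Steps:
m(t) = √(t + √2*√t) (m(t) = √(t + √(2*t)) = √(t + √2*√t))
m(0)*a(-1) = √(0 + √2*√0)*4 = √(0 + √2*0)*4 = √(0 + 0)*4 = √0*4 = 0*4 = 0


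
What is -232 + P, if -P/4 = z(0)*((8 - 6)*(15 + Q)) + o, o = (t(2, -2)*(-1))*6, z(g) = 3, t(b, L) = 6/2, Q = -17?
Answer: -112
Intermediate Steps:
t(b, L) = 3 (t(b, L) = 6*(½) = 3)
o = -18 (o = (3*(-1))*6 = -3*6 = -18)
P = 120 (P = -4*(3*((8 - 6)*(15 - 17)) - 18) = -4*(3*(2*(-2)) - 18) = -4*(3*(-4) - 18) = -4*(-12 - 18) = -4*(-30) = 120)
-232 + P = -232 + 120 = -112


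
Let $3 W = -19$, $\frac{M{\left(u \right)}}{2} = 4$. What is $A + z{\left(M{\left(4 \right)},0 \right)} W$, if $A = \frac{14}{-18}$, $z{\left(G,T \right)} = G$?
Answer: $- \frac{463}{9} \approx -51.444$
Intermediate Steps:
$M{\left(u \right)} = 8$ ($M{\left(u \right)} = 2 \cdot 4 = 8$)
$A = - \frac{7}{9}$ ($A = 14 \left(- \frac{1}{18}\right) = - \frac{7}{9} \approx -0.77778$)
$W = - \frac{19}{3}$ ($W = \frac{1}{3} \left(-19\right) = - \frac{19}{3} \approx -6.3333$)
$A + z{\left(M{\left(4 \right)},0 \right)} W = - \frac{7}{9} + 8 \left(- \frac{19}{3}\right) = - \frac{7}{9} - \frac{152}{3} = - \frac{463}{9}$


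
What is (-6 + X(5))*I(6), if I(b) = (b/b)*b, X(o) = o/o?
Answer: -30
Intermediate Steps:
X(o) = 1
I(b) = b (I(b) = 1*b = b)
(-6 + X(5))*I(6) = (-6 + 1)*6 = -5*6 = -30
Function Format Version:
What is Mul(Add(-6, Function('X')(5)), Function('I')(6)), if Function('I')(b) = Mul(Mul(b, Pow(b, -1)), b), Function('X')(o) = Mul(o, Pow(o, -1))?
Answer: -30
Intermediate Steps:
Function('X')(o) = 1
Function('I')(b) = b (Function('I')(b) = Mul(1, b) = b)
Mul(Add(-6, Function('X')(5)), Function('I')(6)) = Mul(Add(-6, 1), 6) = Mul(-5, 6) = -30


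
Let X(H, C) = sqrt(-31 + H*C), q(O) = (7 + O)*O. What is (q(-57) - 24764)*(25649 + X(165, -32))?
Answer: -562072186 - 21914*I*sqrt(5311) ≈ -5.6207e+8 - 1.597e+6*I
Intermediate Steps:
q(O) = O*(7 + O)
X(H, C) = sqrt(-31 + C*H)
(q(-57) - 24764)*(25649 + X(165, -32)) = (-57*(7 - 57) - 24764)*(25649 + sqrt(-31 - 32*165)) = (-57*(-50) - 24764)*(25649 + sqrt(-31 - 5280)) = (2850 - 24764)*(25649 + sqrt(-5311)) = -21914*(25649 + I*sqrt(5311)) = -562072186 - 21914*I*sqrt(5311)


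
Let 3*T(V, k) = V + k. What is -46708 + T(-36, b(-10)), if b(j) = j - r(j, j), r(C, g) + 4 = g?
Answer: -140156/3 ≈ -46719.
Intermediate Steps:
r(C, g) = -4 + g
b(j) = 4 (b(j) = j - (-4 + j) = j + (4 - j) = 4)
T(V, k) = V/3 + k/3 (T(V, k) = (V + k)/3 = V/3 + k/3)
-46708 + T(-36, b(-10)) = -46708 + ((⅓)*(-36) + (⅓)*4) = -46708 + (-12 + 4/3) = -46708 - 32/3 = -140156/3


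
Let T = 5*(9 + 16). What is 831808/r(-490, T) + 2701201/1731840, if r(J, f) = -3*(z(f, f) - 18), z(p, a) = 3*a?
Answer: -479221793483/618266880 ≈ -775.11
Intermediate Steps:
T = 125 (T = 5*25 = 125)
r(J, f) = 54 - 9*f (r(J, f) = -3*(3*f - 18) = -3*(-18 + 3*f) = 54 - 9*f)
831808/r(-490, T) + 2701201/1731840 = 831808/(54 - 9*125) + 2701201/1731840 = 831808/(54 - 1125) + 2701201*(1/1731840) = 831808/(-1071) + 2701201/1731840 = 831808*(-1/1071) + 2701201/1731840 = -831808/1071 + 2701201/1731840 = -479221793483/618266880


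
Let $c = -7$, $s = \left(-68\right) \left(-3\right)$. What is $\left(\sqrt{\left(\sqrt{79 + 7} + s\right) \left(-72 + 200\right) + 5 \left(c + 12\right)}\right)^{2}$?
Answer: $26137 + 128 \sqrt{86} \approx 27324.0$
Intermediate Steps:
$s = 204$
$\left(\sqrt{\left(\sqrt{79 + 7} + s\right) \left(-72 + 200\right) + 5 \left(c + 12\right)}\right)^{2} = \left(\sqrt{\left(\sqrt{79 + 7} + 204\right) \left(-72 + 200\right) + 5 \left(-7 + 12\right)}\right)^{2} = \left(\sqrt{\left(\sqrt{86} + 204\right) 128 + 5 \cdot 5}\right)^{2} = \left(\sqrt{\left(204 + \sqrt{86}\right) 128 + 25}\right)^{2} = \left(\sqrt{\left(26112 + 128 \sqrt{86}\right) + 25}\right)^{2} = \left(\sqrt{26137 + 128 \sqrt{86}}\right)^{2} = 26137 + 128 \sqrt{86}$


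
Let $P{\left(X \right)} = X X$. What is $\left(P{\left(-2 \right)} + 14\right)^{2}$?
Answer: $324$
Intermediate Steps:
$P{\left(X \right)} = X^{2}$
$\left(P{\left(-2 \right)} + 14\right)^{2} = \left(\left(-2\right)^{2} + 14\right)^{2} = \left(4 + 14\right)^{2} = 18^{2} = 324$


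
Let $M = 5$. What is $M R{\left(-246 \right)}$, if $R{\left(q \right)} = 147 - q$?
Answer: $1965$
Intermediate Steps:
$M R{\left(-246 \right)} = 5 \left(147 - -246\right) = 5 \left(147 + 246\right) = 5 \cdot 393 = 1965$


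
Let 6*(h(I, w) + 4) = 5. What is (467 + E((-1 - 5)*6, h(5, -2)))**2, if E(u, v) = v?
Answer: 7745089/36 ≈ 2.1514e+5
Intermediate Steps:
h(I, w) = -19/6 (h(I, w) = -4 + (1/6)*5 = -4 + 5/6 = -19/6)
(467 + E((-1 - 5)*6, h(5, -2)))**2 = (467 - 19/6)**2 = (2783/6)**2 = 7745089/36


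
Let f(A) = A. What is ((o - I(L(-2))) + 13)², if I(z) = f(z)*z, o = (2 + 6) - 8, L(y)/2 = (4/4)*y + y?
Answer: 2601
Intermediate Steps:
L(y) = 4*y (L(y) = 2*((4/4)*y + y) = 2*((4*(¼))*y + y) = 2*(1*y + y) = 2*(y + y) = 2*(2*y) = 4*y)
o = 0 (o = 8 - 8 = 0)
I(z) = z² (I(z) = z*z = z²)
((o - I(L(-2))) + 13)² = ((0 - (4*(-2))²) + 13)² = ((0 - 1*(-8)²) + 13)² = ((0 - 1*64) + 13)² = ((0 - 64) + 13)² = (-64 + 13)² = (-51)² = 2601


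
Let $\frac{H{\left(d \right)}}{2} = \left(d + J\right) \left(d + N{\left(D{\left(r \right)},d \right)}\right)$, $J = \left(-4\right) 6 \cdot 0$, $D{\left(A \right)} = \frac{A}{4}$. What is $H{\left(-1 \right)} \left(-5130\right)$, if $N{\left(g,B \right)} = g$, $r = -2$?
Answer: $-15390$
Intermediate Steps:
$D{\left(A \right)} = \frac{A}{4}$ ($D{\left(A \right)} = A \frac{1}{4} = \frac{A}{4}$)
$J = 0$ ($J = \left(-24\right) 0 = 0$)
$H{\left(d \right)} = 2 d \left(- \frac{1}{2} + d\right)$ ($H{\left(d \right)} = 2 \left(d + 0\right) \left(d + \frac{1}{4} \left(-2\right)\right) = 2 d \left(d - \frac{1}{2}\right) = 2 d \left(- \frac{1}{2} + d\right)$)
$H{\left(-1 \right)} \left(-5130\right) = - (-1 + 2 \left(-1\right)) \left(-5130\right) = - (-1 - 2) \left(-5130\right) = \left(-1\right) \left(-3\right) \left(-5130\right) = 3 \left(-5130\right) = -15390$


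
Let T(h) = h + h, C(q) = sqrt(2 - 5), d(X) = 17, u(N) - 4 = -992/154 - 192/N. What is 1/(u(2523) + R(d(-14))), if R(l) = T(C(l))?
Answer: -2639430563/19225591471 - 4193469049*I*sqrt(3)/38451182942 ≈ -0.13729 - 0.1889*I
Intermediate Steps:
u(N) = -188/77 - 192/N (u(N) = 4 + (-992/154 - 192/N) = 4 + (-992*1/154 - 192/N) = 4 + (-496/77 - 192/N) = -188/77 - 192/N)
C(q) = I*sqrt(3) (C(q) = sqrt(-3) = I*sqrt(3))
T(h) = 2*h
R(l) = 2*I*sqrt(3) (R(l) = 2*(I*sqrt(3)) = 2*I*sqrt(3))
1/(u(2523) + R(d(-14))) = 1/((-188/77 - 192/2523) + 2*I*sqrt(3)) = 1/((-188/77 - 192*1/2523) + 2*I*sqrt(3)) = 1/((-188/77 - 64/841) + 2*I*sqrt(3)) = 1/(-163036/64757 + 2*I*sqrt(3))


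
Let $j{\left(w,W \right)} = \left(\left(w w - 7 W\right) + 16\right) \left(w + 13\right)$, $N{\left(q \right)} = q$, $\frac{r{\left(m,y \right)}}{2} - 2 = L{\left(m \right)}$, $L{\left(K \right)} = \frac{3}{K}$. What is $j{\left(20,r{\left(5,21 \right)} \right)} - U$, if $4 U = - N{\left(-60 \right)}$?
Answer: $\frac{62559}{5} \approx 12512.0$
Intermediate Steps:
$r{\left(m,y \right)} = 4 + \frac{6}{m}$ ($r{\left(m,y \right)} = 4 + 2 \frac{3}{m} = 4 + \frac{6}{m}$)
$j{\left(w,W \right)} = \left(13 + w\right) \left(16 + w^{2} - 7 W\right)$ ($j{\left(w,W \right)} = \left(\left(w^{2} - 7 W\right) + 16\right) \left(13 + w\right) = \left(16 + w^{2} - 7 W\right) \left(13 + w\right) = \left(13 + w\right) \left(16 + w^{2} - 7 W\right)$)
$U = 15$ ($U = \frac{\left(-1\right) \left(-60\right)}{4} = \frac{1}{4} \cdot 60 = 15$)
$j{\left(20,r{\left(5,21 \right)} \right)} - U = \left(208 + 20^{3} - 91 \left(4 + \frac{6}{5}\right) + 13 \cdot 20^{2} + 16 \cdot 20 - 7 \left(4 + \frac{6}{5}\right) 20\right) - 15 = \left(208 + 8000 - 91 \left(4 + 6 \cdot \frac{1}{5}\right) + 13 \cdot 400 + 320 - 7 \left(4 + 6 \cdot \frac{1}{5}\right) 20\right) - 15 = \left(208 + 8000 - 91 \left(4 + \frac{6}{5}\right) + 5200 + 320 - 7 \left(4 + \frac{6}{5}\right) 20\right) - 15 = \left(208 + 8000 - \frac{2366}{5} + 5200 + 320 - \frac{182}{5} \cdot 20\right) - 15 = \left(208 + 8000 - \frac{2366}{5} + 5200 + 320 - 728\right) - 15 = \frac{62634}{5} - 15 = \frac{62559}{5}$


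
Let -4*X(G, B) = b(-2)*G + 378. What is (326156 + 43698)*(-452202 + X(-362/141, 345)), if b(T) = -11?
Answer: -23587365618908/141 ≈ -1.6729e+11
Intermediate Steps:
X(G, B) = -189/2 + 11*G/4 (X(G, B) = -(-11*G + 378)/4 = -(378 - 11*G)/4 = -189/2 + 11*G/4)
(326156 + 43698)*(-452202 + X(-362/141, 345)) = (326156 + 43698)*(-452202 + (-189/2 + 11*(-362/141)/4)) = 369854*(-452202 + (-189/2 + 11*(-362*1/141)/4)) = 369854*(-452202 + (-189/2 + (11/4)*(-362/141))) = 369854*(-452202 + (-189/2 - 1991/282)) = 369854*(-452202 - 14320/141) = 369854*(-63774802/141) = -23587365618908/141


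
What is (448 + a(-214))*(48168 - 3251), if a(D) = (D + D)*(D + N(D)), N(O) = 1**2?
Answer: 4114936204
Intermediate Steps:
N(O) = 1
a(D) = 2*D*(1 + D) (a(D) = (D + D)*(D + 1) = (2*D)*(1 + D) = 2*D*(1 + D))
(448 + a(-214))*(48168 - 3251) = (448 + 2*(-214)*(1 - 214))*(48168 - 3251) = (448 + 2*(-214)*(-213))*44917 = (448 + 91164)*44917 = 91612*44917 = 4114936204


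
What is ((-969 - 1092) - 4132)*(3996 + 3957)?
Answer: -49252929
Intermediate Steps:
((-969 - 1092) - 4132)*(3996 + 3957) = (-2061 - 4132)*7953 = -6193*7953 = -49252929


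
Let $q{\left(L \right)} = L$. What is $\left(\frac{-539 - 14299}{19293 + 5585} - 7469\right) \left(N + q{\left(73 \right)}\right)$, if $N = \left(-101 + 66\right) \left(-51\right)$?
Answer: $- \frac{172634787980}{12439} \approx -1.3879 \cdot 10^{7}$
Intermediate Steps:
$N = 1785$ ($N = \left(-35\right) \left(-51\right) = 1785$)
$\left(\frac{-539 - 14299}{19293 + 5585} - 7469\right) \left(N + q{\left(73 \right)}\right) = \left(\frac{-539 - 14299}{19293 + 5585} - 7469\right) \left(1785 + 73\right) = \left(- \frac{14838}{24878} - 7469\right) 1858 = \left(\left(-14838\right) \frac{1}{24878} - 7469\right) 1858 = \left(- \frac{7419}{12439} - 7469\right) 1858 = \left(- \frac{92914310}{12439}\right) 1858 = - \frac{172634787980}{12439}$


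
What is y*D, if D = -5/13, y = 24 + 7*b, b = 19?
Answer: -785/13 ≈ -60.385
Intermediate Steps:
y = 157 (y = 24 + 7*19 = 24 + 133 = 157)
D = -5/13 (D = -5*1/13 = -5/13 ≈ -0.38462)
y*D = 157*(-5/13) = -785/13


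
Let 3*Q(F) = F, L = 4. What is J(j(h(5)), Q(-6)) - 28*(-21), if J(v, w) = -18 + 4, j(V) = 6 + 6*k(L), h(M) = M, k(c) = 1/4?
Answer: 574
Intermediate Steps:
Q(F) = F/3
k(c) = ¼
j(V) = 15/2 (j(V) = 6 + 6*(¼) = 6 + 3/2 = 15/2)
J(v, w) = -14
J(j(h(5)), Q(-6)) - 28*(-21) = -14 - 28*(-21) = -14 - 1*(-588) = -14 + 588 = 574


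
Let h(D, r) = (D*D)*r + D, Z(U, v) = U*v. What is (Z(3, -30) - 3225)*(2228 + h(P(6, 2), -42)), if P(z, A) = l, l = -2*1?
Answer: -6822270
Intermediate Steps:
l = -2
P(z, A) = -2
h(D, r) = D + r*D**2 (h(D, r) = D**2*r + D = r*D**2 + D = D + r*D**2)
(Z(3, -30) - 3225)*(2228 + h(P(6, 2), -42)) = (3*(-30) - 3225)*(2228 - 2*(1 - 2*(-42))) = (-90 - 3225)*(2228 - 2*(1 + 84)) = -3315*(2228 - 2*85) = -3315*(2228 - 170) = -3315*2058 = -6822270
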